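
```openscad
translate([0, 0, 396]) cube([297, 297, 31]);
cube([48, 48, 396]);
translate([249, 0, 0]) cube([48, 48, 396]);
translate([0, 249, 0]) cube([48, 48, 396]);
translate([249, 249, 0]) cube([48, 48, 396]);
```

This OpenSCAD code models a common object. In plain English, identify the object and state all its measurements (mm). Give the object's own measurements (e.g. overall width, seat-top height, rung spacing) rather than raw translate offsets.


A four-legged stool. The seat is a 297×297×31 mm slab whose top surface is at z = 427 mm; four square legs, each 48×48 mm in cross-section, run from the floor (z = 0) to the underside of the seat, each flush with a corner of the seat.


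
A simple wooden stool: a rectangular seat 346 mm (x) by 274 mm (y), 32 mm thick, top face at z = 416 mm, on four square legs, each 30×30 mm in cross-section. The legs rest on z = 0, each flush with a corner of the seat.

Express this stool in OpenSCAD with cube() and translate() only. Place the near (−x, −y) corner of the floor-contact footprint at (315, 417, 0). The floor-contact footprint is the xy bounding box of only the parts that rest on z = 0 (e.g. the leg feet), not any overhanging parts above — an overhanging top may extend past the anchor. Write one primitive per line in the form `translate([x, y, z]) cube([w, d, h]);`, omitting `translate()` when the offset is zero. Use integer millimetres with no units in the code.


// leg_h = 416 - 32 = 384
translate([315, 417, 384]) cube([346, 274, 32]);
translate([315, 417, 0]) cube([30, 30, 384]);
translate([631, 417, 0]) cube([30, 30, 384]);
translate([315, 661, 0]) cube([30, 30, 384]);
translate([631, 661, 0]) cube([30, 30, 384]);


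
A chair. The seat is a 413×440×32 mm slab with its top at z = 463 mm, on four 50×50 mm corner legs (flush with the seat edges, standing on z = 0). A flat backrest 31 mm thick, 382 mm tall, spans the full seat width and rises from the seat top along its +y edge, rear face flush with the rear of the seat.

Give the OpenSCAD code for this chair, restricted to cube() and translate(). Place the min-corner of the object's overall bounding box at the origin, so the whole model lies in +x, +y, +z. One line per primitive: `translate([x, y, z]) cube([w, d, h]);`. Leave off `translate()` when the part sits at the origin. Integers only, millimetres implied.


// leg_h = 463 - 32 = 431
translate([0, 0, 431]) cube([413, 440, 32]);
cube([50, 50, 431]);
translate([363, 0, 0]) cube([50, 50, 431]);
translate([0, 390, 0]) cube([50, 50, 431]);
translate([363, 390, 0]) cube([50, 50, 431]);
translate([0, 409, 463]) cube([413, 31, 382]);


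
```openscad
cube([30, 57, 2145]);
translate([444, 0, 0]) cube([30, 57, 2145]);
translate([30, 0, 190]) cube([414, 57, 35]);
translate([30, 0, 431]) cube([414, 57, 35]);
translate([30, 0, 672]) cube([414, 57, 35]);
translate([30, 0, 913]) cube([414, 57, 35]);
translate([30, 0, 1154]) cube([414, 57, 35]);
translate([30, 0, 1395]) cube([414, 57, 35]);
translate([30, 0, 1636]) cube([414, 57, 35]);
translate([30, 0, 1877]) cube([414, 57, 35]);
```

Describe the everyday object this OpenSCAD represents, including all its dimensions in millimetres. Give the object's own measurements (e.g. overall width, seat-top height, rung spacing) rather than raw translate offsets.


A straight ladder. Two 30×57 mm vertical rails, 2145 mm tall, stand 474 mm apart (outside-to-outside) with their front faces coplanar on the −y side. 8 rungs, each 57 mm deep and 35 mm tall, span between the inner faces of the rails, front faces flush with the rails. The lowest rung's underside is at z = 190 mm and rungs are spaced 241 mm apart (underside to underside).


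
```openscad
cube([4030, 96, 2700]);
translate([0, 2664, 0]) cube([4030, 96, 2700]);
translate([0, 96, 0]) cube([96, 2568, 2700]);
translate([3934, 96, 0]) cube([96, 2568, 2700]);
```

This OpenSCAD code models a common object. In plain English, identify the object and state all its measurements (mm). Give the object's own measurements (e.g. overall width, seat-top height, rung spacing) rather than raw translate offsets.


The wall frame of a small rectangular building: four walls, each 2700 mm tall and 96 mm thick, enclosing a footprint 4030 mm (x) by 2760 mm (y) outside-to-outside, with no floor or roof. The front and back walls (the −y and +y sides) span the full width; the two side walls fit between them.


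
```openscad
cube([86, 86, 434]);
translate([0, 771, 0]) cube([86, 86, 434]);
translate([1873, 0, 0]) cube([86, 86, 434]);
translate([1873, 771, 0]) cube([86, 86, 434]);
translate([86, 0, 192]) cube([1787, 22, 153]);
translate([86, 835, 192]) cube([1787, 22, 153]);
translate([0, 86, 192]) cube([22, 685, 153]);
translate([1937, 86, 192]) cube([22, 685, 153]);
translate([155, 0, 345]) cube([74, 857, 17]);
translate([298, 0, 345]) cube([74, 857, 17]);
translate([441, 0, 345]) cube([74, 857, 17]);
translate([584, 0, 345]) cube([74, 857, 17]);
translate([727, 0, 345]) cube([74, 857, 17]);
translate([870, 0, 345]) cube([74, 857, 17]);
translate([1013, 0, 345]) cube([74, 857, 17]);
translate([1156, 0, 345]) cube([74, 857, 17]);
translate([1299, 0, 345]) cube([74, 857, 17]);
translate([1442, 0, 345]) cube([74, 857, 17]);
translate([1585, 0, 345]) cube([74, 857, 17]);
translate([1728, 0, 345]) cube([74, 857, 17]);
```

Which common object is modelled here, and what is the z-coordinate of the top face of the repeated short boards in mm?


A bed frame. The slat-top height is 362 mm.

Four posts, four rails, and a row of slats — a bed frame. Slats sit on the rails at z = 192 + 153 = 345; with slat thickness 17, the top is 362 mm.


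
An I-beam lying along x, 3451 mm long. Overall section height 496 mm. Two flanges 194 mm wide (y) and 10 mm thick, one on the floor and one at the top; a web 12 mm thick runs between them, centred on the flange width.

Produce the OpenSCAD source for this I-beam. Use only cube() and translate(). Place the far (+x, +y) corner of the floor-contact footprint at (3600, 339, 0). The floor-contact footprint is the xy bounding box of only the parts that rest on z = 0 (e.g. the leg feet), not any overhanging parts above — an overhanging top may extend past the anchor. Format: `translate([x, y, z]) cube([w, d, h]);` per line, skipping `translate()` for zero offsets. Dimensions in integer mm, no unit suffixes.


translate([149, 145, 0]) cube([3451, 194, 10]);
translate([149, 236, 10]) cube([3451, 12, 476]);
translate([149, 145, 486]) cube([3451, 194, 10]);


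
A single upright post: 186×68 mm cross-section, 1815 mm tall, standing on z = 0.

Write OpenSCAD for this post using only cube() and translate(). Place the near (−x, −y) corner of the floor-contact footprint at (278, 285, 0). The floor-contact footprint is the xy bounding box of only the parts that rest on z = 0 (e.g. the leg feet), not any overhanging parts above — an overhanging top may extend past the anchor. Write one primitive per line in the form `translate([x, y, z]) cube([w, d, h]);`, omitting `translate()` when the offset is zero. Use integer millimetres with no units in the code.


translate([278, 285, 0]) cube([186, 68, 1815]);


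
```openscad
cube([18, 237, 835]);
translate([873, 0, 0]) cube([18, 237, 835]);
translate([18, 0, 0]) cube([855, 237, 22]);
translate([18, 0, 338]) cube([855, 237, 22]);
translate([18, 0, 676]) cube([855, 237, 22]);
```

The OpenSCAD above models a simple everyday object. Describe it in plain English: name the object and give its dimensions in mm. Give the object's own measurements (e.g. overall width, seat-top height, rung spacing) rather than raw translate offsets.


An open bookshelf. Two side panels, each 18 mm thick, 237 mm deep and 835 mm tall, stand 891 mm apart (outside-to-outside). Between them sit 3 shelves, each 22 mm thick and 237 mm deep, spanning the full gap between the sides. The bottom shelf rests on the floor (its underside at z = 0) and the clear gap between one shelf's top and the next shelf's underside is 316 mm.


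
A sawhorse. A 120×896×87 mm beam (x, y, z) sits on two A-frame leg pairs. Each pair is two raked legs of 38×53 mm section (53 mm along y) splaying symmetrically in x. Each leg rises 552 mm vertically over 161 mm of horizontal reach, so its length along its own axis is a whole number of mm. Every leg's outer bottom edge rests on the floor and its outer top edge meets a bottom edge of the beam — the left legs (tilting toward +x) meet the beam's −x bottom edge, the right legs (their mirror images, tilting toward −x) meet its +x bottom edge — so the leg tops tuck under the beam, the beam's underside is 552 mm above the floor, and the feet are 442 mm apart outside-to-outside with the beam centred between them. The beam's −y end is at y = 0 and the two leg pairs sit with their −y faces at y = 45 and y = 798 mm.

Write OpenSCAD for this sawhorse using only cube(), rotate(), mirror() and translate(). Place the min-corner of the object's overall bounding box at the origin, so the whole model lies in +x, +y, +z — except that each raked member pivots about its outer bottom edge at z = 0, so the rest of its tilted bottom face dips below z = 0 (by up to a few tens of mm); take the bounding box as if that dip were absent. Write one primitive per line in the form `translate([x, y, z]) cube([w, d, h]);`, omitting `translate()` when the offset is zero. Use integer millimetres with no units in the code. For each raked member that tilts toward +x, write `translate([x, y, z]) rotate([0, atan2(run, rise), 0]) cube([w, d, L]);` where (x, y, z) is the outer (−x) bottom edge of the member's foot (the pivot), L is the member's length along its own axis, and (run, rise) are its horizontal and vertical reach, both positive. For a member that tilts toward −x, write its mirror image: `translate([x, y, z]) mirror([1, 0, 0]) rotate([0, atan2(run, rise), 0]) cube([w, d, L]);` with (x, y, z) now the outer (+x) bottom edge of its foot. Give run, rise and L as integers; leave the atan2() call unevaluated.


translate([161, 0, 552]) cube([120, 896, 87]);
translate([0, 45, 0]) rotate([0, atan2(161, 552), 0]) cube([38, 53, 575]);
translate([442, 45, 0]) mirror([1, 0, 0]) rotate([0, atan2(161, 552), 0]) cube([38, 53, 575]);
translate([0, 798, 0]) rotate([0, atan2(161, 552), 0]) cube([38, 53, 575]);
translate([442, 798, 0]) mirror([1, 0, 0]) rotate([0, atan2(161, 552), 0]) cube([38, 53, 575]);


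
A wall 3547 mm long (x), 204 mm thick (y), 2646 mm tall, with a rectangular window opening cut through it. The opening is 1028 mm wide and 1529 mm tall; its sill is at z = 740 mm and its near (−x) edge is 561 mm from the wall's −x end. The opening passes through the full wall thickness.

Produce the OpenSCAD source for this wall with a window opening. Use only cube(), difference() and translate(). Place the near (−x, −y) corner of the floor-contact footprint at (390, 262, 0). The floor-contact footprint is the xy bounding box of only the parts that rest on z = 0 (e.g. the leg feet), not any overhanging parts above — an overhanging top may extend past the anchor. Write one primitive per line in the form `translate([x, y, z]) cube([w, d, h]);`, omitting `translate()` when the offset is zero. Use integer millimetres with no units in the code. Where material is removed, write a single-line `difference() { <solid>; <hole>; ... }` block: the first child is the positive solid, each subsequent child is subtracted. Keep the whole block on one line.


difference() { translate([390, 262, 0]) cube([3547, 204, 2646]); translate([951, 262, 740]) cube([1028, 204, 1529]); }


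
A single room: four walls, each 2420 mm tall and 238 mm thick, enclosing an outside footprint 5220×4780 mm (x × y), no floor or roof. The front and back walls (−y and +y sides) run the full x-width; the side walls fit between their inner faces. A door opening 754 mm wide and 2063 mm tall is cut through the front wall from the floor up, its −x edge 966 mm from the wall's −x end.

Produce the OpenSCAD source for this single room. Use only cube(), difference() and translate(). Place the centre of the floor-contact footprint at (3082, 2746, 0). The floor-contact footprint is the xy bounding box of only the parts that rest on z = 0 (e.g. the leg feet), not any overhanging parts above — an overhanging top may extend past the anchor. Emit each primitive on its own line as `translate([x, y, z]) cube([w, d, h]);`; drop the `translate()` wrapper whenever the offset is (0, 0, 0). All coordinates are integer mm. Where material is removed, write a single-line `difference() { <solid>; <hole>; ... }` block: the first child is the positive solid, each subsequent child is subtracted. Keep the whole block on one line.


difference() { translate([472, 356, 0]) cube([5220, 238, 2420]); translate([1438, 356, 0]) cube([754, 238, 2063]); }
translate([472, 4898, 0]) cube([5220, 238, 2420]);
translate([472, 594, 0]) cube([238, 4304, 2420]);
translate([5454, 594, 0]) cube([238, 4304, 2420]);


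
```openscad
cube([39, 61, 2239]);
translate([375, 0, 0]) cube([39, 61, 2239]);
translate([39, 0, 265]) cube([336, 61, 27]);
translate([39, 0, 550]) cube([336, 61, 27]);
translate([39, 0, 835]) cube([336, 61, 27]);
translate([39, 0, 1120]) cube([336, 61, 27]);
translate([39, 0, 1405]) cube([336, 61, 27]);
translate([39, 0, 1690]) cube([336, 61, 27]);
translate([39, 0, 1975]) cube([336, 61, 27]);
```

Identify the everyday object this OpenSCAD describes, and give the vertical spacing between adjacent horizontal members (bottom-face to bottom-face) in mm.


A ladder. The rung spacing is 285 mm.

Two tall 39×61 posts with 7 short bars between them — a ladder. Adjacent rungs sit at z = 265 and z = 550, so the spacing is 550 − 265 = 285 mm.


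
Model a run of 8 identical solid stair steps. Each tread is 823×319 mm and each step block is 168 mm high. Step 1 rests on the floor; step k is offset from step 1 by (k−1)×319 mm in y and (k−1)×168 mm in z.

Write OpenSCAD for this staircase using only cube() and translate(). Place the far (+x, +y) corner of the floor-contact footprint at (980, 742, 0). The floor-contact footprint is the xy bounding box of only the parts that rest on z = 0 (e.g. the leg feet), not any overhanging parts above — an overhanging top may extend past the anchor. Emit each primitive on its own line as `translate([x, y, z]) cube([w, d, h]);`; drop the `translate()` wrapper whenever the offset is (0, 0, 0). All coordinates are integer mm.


translate([157, 423, 0]) cube([823, 319, 168]);
translate([157, 742, 168]) cube([823, 319, 168]);
translate([157, 1061, 336]) cube([823, 319, 168]);
translate([157, 1380, 504]) cube([823, 319, 168]);
translate([157, 1699, 672]) cube([823, 319, 168]);
translate([157, 2018, 840]) cube([823, 319, 168]);
translate([157, 2337, 1008]) cube([823, 319, 168]);
translate([157, 2656, 1176]) cube([823, 319, 168]);


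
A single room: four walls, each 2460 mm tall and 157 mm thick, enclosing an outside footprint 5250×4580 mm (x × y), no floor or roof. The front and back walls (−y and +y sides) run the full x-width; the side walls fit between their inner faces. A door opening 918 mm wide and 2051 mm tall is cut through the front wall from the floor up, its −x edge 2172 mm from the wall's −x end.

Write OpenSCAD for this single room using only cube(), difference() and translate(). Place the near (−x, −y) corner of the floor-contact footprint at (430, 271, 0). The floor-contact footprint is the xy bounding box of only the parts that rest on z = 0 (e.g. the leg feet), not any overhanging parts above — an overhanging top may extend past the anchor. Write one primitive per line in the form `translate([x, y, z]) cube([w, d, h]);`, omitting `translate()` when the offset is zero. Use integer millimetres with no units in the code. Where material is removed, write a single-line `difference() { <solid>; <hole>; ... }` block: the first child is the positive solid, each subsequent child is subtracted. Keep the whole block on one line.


difference() { translate([430, 271, 0]) cube([5250, 157, 2460]); translate([2602, 271, 0]) cube([918, 157, 2051]); }
translate([430, 4694, 0]) cube([5250, 157, 2460]);
translate([430, 428, 0]) cube([157, 4266, 2460]);
translate([5523, 428, 0]) cube([157, 4266, 2460]);


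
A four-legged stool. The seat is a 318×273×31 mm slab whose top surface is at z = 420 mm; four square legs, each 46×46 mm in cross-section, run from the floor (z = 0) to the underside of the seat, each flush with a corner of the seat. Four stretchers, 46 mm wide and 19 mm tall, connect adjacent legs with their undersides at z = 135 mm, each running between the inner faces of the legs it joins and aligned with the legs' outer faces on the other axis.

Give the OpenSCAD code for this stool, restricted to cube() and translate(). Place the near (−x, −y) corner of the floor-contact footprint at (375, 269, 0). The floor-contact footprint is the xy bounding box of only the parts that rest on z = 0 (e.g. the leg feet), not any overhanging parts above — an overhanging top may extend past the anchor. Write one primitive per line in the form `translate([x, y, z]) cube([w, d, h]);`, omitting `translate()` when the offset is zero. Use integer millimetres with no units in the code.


translate([375, 269, 389]) cube([318, 273, 31]);
translate([375, 269, 0]) cube([46, 46, 389]);
translate([647, 269, 0]) cube([46, 46, 389]);
translate([375, 496, 0]) cube([46, 46, 389]);
translate([647, 496, 0]) cube([46, 46, 389]);
translate([421, 269, 135]) cube([226, 46, 19]);
translate([421, 496, 135]) cube([226, 46, 19]);
translate([375, 315, 135]) cube([46, 181, 19]);
translate([647, 315, 135]) cube([46, 181, 19]);


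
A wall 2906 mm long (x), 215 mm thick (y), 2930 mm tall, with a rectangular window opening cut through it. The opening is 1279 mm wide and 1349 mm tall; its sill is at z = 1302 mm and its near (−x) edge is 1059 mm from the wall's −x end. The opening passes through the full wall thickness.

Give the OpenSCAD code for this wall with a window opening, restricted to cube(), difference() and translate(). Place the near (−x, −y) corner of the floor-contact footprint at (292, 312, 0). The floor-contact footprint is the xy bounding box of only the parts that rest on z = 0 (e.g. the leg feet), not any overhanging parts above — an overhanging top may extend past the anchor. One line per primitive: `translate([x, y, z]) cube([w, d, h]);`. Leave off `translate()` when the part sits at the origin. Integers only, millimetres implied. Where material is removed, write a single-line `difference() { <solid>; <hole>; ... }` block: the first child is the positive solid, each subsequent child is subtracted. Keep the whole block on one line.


difference() { translate([292, 312, 0]) cube([2906, 215, 2930]); translate([1351, 312, 1302]) cube([1279, 215, 1349]); }


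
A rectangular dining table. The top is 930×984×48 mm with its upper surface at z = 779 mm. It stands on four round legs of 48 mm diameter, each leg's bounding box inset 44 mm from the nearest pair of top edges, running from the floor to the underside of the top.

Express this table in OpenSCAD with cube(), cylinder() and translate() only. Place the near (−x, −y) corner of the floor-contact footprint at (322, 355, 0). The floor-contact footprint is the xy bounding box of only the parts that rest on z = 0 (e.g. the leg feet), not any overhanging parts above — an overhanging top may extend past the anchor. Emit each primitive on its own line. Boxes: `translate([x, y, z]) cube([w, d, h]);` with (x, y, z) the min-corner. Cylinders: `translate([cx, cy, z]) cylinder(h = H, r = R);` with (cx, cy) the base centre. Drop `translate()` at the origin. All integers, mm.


translate([278, 311, 731]) cube([930, 984, 48]);
translate([346, 379, 0]) cylinder(h = 731, r = 24);
translate([1140, 379, 0]) cylinder(h = 731, r = 24);
translate([346, 1227, 0]) cylinder(h = 731, r = 24);
translate([1140, 1227, 0]) cylinder(h = 731, r = 24);


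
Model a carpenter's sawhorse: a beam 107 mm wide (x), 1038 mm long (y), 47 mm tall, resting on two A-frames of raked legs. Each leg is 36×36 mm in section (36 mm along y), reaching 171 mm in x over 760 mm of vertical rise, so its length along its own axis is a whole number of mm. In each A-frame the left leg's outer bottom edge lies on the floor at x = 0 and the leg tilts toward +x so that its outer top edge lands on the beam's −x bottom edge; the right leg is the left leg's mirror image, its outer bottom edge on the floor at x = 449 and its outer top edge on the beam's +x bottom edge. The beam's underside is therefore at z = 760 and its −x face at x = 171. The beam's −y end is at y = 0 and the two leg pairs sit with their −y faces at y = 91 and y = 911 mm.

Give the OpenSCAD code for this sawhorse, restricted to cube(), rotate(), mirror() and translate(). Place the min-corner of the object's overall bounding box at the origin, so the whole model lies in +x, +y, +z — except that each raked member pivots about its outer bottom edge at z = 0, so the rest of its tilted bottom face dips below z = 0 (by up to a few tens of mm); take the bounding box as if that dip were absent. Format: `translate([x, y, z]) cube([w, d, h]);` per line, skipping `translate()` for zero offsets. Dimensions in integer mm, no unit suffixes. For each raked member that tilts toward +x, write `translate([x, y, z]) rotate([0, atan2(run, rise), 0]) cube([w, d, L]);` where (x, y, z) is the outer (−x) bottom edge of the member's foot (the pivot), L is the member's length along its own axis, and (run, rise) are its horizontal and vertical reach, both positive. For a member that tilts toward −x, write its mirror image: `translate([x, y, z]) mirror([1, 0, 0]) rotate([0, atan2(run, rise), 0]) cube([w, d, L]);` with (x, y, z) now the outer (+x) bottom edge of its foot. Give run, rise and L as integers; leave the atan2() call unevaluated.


translate([171, 0, 760]) cube([107, 1038, 47]);
translate([0, 91, 0]) rotate([0, atan2(171, 760), 0]) cube([36, 36, 779]);
translate([449, 91, 0]) mirror([1, 0, 0]) rotate([0, atan2(171, 760), 0]) cube([36, 36, 779]);
translate([0, 911, 0]) rotate([0, atan2(171, 760), 0]) cube([36, 36, 779]);
translate([449, 911, 0]) mirror([1, 0, 0]) rotate([0, atan2(171, 760), 0]) cube([36, 36, 779]);


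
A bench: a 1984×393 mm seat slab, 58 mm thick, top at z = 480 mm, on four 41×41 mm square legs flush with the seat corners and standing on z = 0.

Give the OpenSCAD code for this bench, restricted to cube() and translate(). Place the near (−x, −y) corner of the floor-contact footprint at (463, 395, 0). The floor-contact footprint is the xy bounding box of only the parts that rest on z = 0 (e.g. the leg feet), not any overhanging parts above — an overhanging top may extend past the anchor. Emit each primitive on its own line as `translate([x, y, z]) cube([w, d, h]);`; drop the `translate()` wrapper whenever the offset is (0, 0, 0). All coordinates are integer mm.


// leg_h = 480 − 58 = 422
translate([463, 395, 422]) cube([1984, 393, 58]);
translate([463, 395, 0]) cube([41, 41, 422]);
translate([463, 747, 0]) cube([41, 41, 422]);
translate([2406, 395, 0]) cube([41, 41, 422]);
translate([2406, 747, 0]) cube([41, 41, 422]);


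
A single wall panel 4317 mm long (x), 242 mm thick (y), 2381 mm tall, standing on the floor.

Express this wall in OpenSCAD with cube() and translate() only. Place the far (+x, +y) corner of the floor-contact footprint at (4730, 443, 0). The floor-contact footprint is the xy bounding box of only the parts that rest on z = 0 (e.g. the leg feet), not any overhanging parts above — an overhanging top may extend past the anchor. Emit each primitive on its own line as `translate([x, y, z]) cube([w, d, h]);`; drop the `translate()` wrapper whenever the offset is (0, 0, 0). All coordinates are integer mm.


translate([413, 201, 0]) cube([4317, 242, 2381]);


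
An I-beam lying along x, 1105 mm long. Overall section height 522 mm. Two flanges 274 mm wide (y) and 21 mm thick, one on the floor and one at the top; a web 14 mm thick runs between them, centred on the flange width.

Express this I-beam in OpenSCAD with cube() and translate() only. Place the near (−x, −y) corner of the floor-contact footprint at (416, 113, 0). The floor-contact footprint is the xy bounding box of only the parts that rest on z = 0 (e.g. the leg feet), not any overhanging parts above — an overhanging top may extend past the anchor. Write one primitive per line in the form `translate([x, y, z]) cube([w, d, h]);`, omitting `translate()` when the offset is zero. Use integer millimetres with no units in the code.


translate([416, 113, 0]) cube([1105, 274, 21]);
translate([416, 243, 21]) cube([1105, 14, 480]);
translate([416, 113, 501]) cube([1105, 274, 21]);


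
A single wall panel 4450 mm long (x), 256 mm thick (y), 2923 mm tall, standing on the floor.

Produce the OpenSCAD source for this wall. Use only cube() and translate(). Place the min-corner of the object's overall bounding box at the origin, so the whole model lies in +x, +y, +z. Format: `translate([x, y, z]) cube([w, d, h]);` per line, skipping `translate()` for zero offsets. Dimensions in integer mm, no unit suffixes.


cube([4450, 256, 2923]);


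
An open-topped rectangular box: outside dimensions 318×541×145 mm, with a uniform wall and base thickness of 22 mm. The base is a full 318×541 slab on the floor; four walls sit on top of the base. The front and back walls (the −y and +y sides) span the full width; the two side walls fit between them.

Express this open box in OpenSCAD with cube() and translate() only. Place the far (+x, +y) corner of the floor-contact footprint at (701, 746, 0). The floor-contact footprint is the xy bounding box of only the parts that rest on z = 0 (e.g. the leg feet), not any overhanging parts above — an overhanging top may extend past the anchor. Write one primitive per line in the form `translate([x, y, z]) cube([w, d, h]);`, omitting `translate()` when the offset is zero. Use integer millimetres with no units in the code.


translate([383, 205, 0]) cube([318, 541, 22]);
translate([383, 205, 22]) cube([318, 22, 123]);
translate([383, 724, 22]) cube([318, 22, 123]);
translate([383, 227, 22]) cube([22, 497, 123]);
translate([679, 227, 22]) cube([22, 497, 123]);


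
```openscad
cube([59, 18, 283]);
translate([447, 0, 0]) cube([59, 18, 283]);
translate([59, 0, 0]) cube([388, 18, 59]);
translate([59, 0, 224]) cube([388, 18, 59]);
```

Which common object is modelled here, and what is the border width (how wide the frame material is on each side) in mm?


A picture frame. The border width is 59 mm.

Four thin pieces enclosing a rectangular opening — a picture frame. The two full-height stiles are 283 mm tall; the top rail sits at z = 224 and is 59 mm tall, so the border above the opening is 283 − 224 = 59 mm, matching the stile x-width.


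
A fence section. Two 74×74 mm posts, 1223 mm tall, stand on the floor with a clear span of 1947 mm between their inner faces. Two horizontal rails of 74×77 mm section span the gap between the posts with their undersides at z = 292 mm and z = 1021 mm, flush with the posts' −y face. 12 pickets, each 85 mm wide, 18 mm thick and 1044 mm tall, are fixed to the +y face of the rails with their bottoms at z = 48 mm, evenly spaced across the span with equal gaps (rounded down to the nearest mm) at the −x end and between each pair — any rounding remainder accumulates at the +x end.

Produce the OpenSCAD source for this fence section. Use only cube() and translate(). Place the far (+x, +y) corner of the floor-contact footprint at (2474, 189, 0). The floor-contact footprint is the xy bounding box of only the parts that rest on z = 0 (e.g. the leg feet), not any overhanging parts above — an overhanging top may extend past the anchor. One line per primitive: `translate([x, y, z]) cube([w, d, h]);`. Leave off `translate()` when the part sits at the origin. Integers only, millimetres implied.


translate([379, 115, 0]) cube([74, 74, 1223]);
translate([2400, 115, 0]) cube([74, 74, 1223]);
translate([453, 115, 292]) cube([1947, 74, 77]);
translate([453, 115, 1021]) cube([1947, 74, 77]);
translate([524, 189, 48]) cube([85, 18, 1044]);
translate([680, 189, 48]) cube([85, 18, 1044]);
translate([836, 189, 48]) cube([85, 18, 1044]);
translate([992, 189, 48]) cube([85, 18, 1044]);
translate([1148, 189, 48]) cube([85, 18, 1044]);
translate([1304, 189, 48]) cube([85, 18, 1044]);
translate([1460, 189, 48]) cube([85, 18, 1044]);
translate([1616, 189, 48]) cube([85, 18, 1044]);
translate([1772, 189, 48]) cube([85, 18, 1044]);
translate([1928, 189, 48]) cube([85, 18, 1044]);
translate([2084, 189, 48]) cube([85, 18, 1044]);
translate([2240, 189, 48]) cube([85, 18, 1044]);


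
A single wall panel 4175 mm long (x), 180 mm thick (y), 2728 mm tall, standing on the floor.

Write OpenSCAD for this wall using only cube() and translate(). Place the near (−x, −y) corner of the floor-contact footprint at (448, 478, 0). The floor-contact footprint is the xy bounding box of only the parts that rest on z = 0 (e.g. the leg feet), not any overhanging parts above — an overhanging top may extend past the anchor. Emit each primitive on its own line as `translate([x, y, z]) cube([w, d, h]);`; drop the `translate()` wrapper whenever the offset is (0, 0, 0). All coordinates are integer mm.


translate([448, 478, 0]) cube([4175, 180, 2728]);


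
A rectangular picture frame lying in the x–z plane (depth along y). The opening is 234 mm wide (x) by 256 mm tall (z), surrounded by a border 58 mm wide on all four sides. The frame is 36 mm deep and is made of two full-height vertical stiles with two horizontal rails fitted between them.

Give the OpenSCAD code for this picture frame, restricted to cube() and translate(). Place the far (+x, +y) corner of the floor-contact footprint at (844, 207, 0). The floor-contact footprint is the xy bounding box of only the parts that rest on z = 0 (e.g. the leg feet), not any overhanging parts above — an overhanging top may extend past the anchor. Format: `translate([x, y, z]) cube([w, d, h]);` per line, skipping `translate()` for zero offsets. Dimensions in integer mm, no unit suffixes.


translate([494, 171, 0]) cube([58, 36, 372]);
translate([786, 171, 0]) cube([58, 36, 372]);
translate([552, 171, 0]) cube([234, 36, 58]);
translate([552, 171, 314]) cube([234, 36, 58]);


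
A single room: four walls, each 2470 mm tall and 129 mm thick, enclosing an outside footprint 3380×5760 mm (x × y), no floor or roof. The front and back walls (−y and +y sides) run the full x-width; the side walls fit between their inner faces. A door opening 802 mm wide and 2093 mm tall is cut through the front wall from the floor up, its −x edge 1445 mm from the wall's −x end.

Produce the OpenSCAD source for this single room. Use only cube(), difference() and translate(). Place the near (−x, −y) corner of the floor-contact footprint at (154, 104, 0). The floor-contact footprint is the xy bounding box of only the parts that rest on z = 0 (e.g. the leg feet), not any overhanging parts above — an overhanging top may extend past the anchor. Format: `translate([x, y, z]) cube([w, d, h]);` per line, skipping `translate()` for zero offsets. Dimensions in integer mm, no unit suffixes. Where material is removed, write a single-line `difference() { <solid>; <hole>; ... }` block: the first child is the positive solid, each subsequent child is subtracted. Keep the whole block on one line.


difference() { translate([154, 104, 0]) cube([3380, 129, 2470]); translate([1599, 104, 0]) cube([802, 129, 2093]); }
translate([154, 5735, 0]) cube([3380, 129, 2470]);
translate([154, 233, 0]) cube([129, 5502, 2470]);
translate([3405, 233, 0]) cube([129, 5502, 2470]);


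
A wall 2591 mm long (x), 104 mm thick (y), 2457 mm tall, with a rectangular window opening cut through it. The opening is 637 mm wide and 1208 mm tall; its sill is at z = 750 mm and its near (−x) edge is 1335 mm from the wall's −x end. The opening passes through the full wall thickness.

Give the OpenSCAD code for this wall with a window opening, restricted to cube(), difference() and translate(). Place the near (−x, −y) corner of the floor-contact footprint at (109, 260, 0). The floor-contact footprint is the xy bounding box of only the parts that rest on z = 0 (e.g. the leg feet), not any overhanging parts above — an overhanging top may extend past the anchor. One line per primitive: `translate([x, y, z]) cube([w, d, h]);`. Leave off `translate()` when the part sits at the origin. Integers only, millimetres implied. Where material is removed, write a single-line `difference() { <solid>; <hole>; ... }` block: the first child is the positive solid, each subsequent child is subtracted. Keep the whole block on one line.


difference() { translate([109, 260, 0]) cube([2591, 104, 2457]); translate([1444, 260, 750]) cube([637, 104, 1208]); }


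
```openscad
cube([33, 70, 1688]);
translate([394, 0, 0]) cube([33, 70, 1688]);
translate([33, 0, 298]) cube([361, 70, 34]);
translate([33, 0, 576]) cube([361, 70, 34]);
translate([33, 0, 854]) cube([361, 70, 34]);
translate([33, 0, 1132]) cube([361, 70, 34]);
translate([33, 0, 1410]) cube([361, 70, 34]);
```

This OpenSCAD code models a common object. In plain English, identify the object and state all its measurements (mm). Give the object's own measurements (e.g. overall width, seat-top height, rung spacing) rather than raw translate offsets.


A straight ladder. Two 33×70 mm vertical rails, 1688 mm tall, stand 427 mm apart (outside-to-outside) with their front faces coplanar on the −y side. 5 rungs, each 70 mm deep and 34 mm tall, span between the inner faces of the rails, front faces flush with the rails. The lowest rung's underside is at z = 298 mm and rungs are spaced 278 mm apart (underside to underside).


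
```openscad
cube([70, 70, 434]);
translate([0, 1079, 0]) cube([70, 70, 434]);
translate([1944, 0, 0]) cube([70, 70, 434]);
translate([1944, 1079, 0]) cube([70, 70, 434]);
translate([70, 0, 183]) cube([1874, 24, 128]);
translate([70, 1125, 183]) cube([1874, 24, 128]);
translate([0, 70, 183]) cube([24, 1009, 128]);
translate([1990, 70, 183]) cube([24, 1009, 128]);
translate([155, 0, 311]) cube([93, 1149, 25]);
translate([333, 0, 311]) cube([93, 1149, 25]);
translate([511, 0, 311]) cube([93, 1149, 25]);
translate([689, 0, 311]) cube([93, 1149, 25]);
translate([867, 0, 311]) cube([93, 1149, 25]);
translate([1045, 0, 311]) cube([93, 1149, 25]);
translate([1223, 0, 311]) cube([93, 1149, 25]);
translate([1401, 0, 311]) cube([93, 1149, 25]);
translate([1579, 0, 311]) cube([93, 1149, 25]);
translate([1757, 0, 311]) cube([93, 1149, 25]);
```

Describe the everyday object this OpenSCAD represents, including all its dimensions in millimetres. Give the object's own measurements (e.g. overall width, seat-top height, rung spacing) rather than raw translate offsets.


A bed frame 2014 mm long (x) by 1149 mm wide (y). Four 70×70 mm corner posts, 434 mm tall, at the corners of the footprint. Four rails of 24 mm thickness and 128 mm height run between adjacent posts with their undersides at z = 183 mm, their outer faces flush with the outside of the frame (the two x-running rails run between the posts' inner faces; the two y-running rails run between the posts' inner faces). 10 slats, each 93 mm wide (x) and 25 mm thick, lie across the top of the two x-running rails, running the full 1149 mm width of the frame in y; along x they sit between the end posts with a 85 mm gap after the −x posts and between neighbouring slats, leaving 94 mm before the +x posts.


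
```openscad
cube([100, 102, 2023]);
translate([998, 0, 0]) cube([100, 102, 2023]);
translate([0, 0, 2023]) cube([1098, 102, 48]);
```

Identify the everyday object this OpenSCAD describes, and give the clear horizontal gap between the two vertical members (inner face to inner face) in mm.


A door frame. The clear opening width is 898 mm.

Two 2023 mm tall posts with a header on top — a door frame. The left jamb is 100 mm wide at x = 0; the right jamb starts at x = 998. The clear opening is 998 − 100 = 898 mm.


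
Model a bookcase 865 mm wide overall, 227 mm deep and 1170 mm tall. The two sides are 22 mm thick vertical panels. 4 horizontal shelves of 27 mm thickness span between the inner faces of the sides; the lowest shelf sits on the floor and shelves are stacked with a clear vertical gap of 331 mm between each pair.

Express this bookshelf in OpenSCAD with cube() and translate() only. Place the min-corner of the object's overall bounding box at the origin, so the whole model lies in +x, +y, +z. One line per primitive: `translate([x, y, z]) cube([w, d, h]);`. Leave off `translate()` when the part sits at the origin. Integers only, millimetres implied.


cube([22, 227, 1170]);
translate([843, 0, 0]) cube([22, 227, 1170]);
translate([22, 0, 0]) cube([821, 227, 27]);
translate([22, 0, 358]) cube([821, 227, 27]);
translate([22, 0, 716]) cube([821, 227, 27]);
translate([22, 0, 1074]) cube([821, 227, 27]);


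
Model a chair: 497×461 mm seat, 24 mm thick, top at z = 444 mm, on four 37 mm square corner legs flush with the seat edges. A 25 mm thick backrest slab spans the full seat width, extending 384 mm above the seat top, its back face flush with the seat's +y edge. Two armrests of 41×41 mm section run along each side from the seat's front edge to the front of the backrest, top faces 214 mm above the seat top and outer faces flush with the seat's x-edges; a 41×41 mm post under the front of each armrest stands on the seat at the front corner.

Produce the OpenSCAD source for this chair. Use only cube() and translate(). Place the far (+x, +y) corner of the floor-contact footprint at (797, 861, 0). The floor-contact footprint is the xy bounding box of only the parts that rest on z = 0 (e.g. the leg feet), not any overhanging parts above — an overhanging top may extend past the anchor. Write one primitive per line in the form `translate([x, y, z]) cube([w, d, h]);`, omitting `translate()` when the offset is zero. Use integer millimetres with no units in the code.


translate([300, 400, 420]) cube([497, 461, 24]);
translate([300, 400, 0]) cube([37, 37, 420]);
translate([760, 400, 0]) cube([37, 37, 420]);
translate([300, 824, 0]) cube([37, 37, 420]);
translate([760, 824, 0]) cube([37, 37, 420]);
translate([300, 836, 444]) cube([497, 25, 384]);
translate([300, 400, 617]) cube([41, 436, 41]);
translate([756, 400, 617]) cube([41, 436, 41]);
translate([300, 400, 444]) cube([41, 41, 173]);
translate([756, 400, 444]) cube([41, 41, 173]);


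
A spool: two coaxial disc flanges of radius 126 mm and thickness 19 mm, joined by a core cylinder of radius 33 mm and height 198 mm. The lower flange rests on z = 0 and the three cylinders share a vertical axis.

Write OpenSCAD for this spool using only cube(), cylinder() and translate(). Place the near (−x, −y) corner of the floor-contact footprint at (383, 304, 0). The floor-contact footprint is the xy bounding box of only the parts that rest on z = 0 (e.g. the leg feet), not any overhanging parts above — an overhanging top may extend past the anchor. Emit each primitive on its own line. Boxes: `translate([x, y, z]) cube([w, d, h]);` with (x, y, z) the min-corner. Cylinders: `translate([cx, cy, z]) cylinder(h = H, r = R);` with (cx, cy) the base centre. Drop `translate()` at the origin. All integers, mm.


translate([509, 430, 0]) cylinder(h = 19, r = 126);
translate([509, 430, 19]) cylinder(h = 198, r = 33);
translate([509, 430, 217]) cylinder(h = 19, r = 126);


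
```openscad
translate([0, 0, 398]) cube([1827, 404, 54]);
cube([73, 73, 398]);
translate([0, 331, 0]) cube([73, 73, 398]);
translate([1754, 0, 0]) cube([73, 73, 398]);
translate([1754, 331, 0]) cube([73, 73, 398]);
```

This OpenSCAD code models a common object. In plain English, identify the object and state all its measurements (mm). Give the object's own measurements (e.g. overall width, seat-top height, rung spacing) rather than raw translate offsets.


A bench: a 1827×404 mm seat slab, 54 mm thick, top at z = 452 mm, on four 73×73 mm square legs flush with the seat corners and standing on z = 0.
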